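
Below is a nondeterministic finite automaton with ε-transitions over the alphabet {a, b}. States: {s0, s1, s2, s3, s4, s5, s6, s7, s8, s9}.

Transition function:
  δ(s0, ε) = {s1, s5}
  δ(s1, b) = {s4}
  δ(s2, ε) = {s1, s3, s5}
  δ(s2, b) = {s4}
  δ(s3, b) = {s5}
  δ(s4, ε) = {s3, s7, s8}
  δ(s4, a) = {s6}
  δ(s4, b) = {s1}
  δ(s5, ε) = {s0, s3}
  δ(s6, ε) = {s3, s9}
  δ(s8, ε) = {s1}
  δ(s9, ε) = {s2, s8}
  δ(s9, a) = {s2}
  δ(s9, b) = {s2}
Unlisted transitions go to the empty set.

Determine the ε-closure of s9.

{s0, s1, s2, s3, s5, s8, s9}

Start with {s9}.
From s9 via ε: add s2, s8.
From s2 via ε: add s1, s3, s5.
From s5 via ε: add s0.
No new states can be added; the closed set is {s0, s1, s2, s3, s5, s8, s9}.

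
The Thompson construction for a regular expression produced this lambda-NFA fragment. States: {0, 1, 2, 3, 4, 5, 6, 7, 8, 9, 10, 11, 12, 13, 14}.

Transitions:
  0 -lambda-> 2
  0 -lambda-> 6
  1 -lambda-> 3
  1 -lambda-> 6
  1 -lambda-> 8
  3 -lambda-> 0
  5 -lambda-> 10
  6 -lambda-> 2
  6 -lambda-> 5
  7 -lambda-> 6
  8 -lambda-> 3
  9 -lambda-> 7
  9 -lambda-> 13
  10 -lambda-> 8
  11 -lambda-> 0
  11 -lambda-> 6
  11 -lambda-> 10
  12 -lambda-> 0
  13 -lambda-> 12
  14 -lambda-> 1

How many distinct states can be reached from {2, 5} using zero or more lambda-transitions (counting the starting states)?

Start with {2, 5}.
From 5 via lambda: add 10.
From 10 via lambda: add 8.
From 8 via lambda: add 3.
From 3 via lambda: add 0.
From 0 via lambda: add 6.
lambda-closure = {0, 2, 3, 5, 6, 8, 10}, which has 7 states.

7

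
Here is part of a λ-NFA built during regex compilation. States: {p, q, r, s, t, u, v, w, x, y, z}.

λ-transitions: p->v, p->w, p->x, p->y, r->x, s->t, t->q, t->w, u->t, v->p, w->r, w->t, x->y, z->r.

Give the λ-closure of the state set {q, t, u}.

{q, r, t, u, w, x, y}

Start with {q, t, u}.
From t via λ: add w.
From w via λ: add r.
From r via λ: add x.
From x via λ: add y.
No new states can be added; the closed set is {q, r, t, u, w, x, y}.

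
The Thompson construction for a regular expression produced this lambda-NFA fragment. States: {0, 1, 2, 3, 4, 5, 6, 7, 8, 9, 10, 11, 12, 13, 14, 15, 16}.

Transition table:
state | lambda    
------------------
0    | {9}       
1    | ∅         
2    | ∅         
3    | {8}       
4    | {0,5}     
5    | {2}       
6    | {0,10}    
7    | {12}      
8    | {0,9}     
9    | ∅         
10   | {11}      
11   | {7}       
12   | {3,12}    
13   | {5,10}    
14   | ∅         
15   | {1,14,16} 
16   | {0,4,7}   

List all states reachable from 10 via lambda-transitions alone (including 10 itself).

Start with {10}.
From 10 via lambda: add 11.
From 11 via lambda: add 7.
From 7 via lambda: add 12.
From 12 via lambda: add 3.
From 3 via lambda: add 8.
From 8 via lambda: add 0, 9.
No new states can be added; the closed set is {0, 3, 7, 8, 9, 10, 11, 12}.

{0, 3, 7, 8, 9, 10, 11, 12}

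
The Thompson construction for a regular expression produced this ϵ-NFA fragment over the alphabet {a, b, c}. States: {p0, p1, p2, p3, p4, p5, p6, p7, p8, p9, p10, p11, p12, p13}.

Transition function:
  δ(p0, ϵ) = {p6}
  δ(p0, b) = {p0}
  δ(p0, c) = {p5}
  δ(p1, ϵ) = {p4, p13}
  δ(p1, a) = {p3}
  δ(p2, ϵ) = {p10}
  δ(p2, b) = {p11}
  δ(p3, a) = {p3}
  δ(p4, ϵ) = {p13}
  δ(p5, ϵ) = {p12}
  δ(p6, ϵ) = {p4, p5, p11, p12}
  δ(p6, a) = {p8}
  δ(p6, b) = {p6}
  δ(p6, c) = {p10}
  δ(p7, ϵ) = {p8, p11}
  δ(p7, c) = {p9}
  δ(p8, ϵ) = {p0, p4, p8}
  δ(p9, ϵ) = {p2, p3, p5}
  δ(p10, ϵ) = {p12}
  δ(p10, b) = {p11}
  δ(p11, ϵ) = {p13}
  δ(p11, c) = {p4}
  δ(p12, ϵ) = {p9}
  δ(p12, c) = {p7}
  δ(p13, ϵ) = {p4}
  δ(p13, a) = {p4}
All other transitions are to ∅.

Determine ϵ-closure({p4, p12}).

{p2, p3, p4, p5, p9, p10, p12, p13}

Start with {p4, p12}.
From p4 via ϵ: add p13.
From p12 via ϵ: add p9.
From p9 via ϵ: add p2, p3, p5.
From p2 via ϵ: add p10.
No new states can be added; the closed set is {p2, p3, p4, p5, p9, p10, p12, p13}.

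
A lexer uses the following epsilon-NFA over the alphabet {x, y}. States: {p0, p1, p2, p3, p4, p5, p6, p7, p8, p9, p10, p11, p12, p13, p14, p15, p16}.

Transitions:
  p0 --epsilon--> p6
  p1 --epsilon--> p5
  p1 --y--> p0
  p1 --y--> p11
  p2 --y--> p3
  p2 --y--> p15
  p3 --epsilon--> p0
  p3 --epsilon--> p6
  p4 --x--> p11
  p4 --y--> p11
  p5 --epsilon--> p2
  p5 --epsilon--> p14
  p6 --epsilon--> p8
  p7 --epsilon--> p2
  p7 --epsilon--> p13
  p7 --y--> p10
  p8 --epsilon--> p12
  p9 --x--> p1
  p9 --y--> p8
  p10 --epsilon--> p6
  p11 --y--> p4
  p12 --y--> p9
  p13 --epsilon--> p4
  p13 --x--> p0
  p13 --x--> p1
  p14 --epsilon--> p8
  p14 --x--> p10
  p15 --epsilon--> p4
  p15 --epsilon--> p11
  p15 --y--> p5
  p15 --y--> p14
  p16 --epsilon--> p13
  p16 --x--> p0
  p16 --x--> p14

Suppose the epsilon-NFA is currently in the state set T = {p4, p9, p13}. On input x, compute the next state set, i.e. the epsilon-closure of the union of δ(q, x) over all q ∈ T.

p4 on x → {p11}.
p9 on x → {p1}.
p13 on x → {p0, p1}.
Union after reading x: {p0, p1, p11}.
Now take the epsilon-closure:
From p0 via epsilon: add p6.
From p1 via epsilon: add p5.
From p5 via epsilon: add p2, p14.
From p6 via epsilon: add p8.
From p8 via epsilon: add p12.
No new states can be added; the closed set is {p0, p1, p2, p5, p6, p8, p11, p12, p14}.

{p0, p1, p2, p5, p6, p8, p11, p12, p14}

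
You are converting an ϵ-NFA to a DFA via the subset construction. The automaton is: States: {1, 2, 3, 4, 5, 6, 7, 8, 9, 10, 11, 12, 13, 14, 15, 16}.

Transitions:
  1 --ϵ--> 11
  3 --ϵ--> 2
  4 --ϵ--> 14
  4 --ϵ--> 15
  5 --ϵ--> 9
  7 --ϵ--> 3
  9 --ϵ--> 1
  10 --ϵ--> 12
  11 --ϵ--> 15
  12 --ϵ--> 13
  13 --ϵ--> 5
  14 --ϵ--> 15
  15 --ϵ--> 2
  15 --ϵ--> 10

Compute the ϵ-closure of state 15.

{1, 2, 5, 9, 10, 11, 12, 13, 15}

Start with {15}.
From 15 via ϵ: add 2, 10.
From 10 via ϵ: add 12.
From 12 via ϵ: add 13.
From 13 via ϵ: add 5.
From 5 via ϵ: add 9.
From 9 via ϵ: add 1.
From 1 via ϵ: add 11.
No new states can be added; the closed set is {1, 2, 5, 9, 10, 11, 12, 13, 15}.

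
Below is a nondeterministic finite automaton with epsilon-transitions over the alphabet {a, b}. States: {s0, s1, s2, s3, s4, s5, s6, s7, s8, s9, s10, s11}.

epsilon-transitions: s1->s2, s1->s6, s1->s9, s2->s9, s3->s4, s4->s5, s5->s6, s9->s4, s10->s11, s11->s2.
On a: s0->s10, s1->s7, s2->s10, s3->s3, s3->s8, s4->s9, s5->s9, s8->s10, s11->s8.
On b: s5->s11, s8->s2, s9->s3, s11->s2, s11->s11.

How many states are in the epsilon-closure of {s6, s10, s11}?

7

Start with {s6, s10, s11}.
From s11 via epsilon: add s2.
From s2 via epsilon: add s9.
From s9 via epsilon: add s4.
From s4 via epsilon: add s5.
epsilon-closure = {s2, s4, s5, s6, s9, s10, s11}, which has 7 states.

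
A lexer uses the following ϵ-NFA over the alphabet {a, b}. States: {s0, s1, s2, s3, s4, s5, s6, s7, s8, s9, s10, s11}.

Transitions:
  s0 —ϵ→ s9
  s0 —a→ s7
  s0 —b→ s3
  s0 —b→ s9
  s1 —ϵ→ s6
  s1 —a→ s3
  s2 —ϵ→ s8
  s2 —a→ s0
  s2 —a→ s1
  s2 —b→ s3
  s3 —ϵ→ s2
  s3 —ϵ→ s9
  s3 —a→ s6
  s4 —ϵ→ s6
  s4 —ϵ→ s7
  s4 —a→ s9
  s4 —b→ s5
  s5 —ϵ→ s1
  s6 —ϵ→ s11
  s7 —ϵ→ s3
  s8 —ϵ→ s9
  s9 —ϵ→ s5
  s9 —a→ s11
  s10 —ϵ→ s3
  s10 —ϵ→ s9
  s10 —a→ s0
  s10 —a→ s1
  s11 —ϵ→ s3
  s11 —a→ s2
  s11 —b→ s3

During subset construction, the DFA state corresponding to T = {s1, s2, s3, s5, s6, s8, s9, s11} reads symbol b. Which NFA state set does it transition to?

{s1, s2, s3, s5, s6, s8, s9, s11}

s2 on b → {s3}.
s11 on b → {s3}.
No b-transition from s1, s3, s5, s6, s8, s9.
Union after reading b: {s3}.
Now take the ϵ-closure:
From s3 via ϵ: add s2, s9.
From s2 via ϵ: add s8.
From s9 via ϵ: add s5.
From s5 via ϵ: add s1.
From s1 via ϵ: add s6.
From s6 via ϵ: add s11.
No new states can be added; the closed set is {s1, s2, s3, s5, s6, s8, s9, s11}.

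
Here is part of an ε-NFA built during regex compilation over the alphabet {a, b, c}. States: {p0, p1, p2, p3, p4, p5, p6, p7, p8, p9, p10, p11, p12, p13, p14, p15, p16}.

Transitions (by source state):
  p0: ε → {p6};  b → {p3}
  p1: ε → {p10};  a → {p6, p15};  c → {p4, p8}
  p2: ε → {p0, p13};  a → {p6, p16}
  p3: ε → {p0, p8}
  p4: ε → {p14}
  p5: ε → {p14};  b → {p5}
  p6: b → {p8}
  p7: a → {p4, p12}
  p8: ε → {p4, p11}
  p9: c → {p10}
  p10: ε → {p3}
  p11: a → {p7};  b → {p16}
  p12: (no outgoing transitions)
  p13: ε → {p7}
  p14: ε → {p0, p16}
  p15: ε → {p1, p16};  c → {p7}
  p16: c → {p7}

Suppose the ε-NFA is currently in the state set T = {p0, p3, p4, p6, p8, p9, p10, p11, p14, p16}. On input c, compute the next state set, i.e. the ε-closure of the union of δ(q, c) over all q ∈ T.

{p0, p3, p4, p6, p7, p8, p10, p11, p14, p16}

p9 on c → {p10}.
p16 on c → {p7}.
No c-transition from p0, p3, p4, p6, p8, p10, p11, p14.
Union after reading c: {p7, p10}.
Now take the ε-closure:
From p10 via ε: add p3.
From p3 via ε: add p0, p8.
From p0 via ε: add p6.
From p8 via ε: add p4, p11.
From p4 via ε: add p14.
From p14 via ε: add p16.
No new states can be added; the closed set is {p0, p3, p4, p6, p7, p8, p10, p11, p14, p16}.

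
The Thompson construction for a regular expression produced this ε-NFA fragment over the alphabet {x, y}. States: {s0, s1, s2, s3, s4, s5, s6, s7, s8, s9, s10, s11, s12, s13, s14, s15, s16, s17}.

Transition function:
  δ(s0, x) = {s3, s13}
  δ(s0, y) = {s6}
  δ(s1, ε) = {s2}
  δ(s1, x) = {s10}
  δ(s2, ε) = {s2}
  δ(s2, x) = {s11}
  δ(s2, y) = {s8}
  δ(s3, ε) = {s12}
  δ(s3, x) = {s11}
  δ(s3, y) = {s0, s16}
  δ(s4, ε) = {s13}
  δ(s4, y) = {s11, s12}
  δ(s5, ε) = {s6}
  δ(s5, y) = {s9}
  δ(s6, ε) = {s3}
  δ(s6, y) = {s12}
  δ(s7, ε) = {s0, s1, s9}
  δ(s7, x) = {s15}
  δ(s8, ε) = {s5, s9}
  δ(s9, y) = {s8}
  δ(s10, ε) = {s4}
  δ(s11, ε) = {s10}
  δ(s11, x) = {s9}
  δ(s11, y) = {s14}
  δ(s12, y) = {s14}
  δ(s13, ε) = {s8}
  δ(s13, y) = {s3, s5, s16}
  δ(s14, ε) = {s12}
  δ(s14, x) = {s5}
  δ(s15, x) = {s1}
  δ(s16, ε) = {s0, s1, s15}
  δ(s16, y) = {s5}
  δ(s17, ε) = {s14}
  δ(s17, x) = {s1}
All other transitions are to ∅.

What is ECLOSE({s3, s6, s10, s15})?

{s3, s4, s5, s6, s8, s9, s10, s12, s13, s15}

Start with {s3, s6, s10, s15}.
From s3 via ε: add s12.
From s10 via ε: add s4.
From s4 via ε: add s13.
From s13 via ε: add s8.
From s8 via ε: add s5, s9.
No new states can be added; the closed set is {s3, s4, s5, s6, s8, s9, s10, s12, s13, s15}.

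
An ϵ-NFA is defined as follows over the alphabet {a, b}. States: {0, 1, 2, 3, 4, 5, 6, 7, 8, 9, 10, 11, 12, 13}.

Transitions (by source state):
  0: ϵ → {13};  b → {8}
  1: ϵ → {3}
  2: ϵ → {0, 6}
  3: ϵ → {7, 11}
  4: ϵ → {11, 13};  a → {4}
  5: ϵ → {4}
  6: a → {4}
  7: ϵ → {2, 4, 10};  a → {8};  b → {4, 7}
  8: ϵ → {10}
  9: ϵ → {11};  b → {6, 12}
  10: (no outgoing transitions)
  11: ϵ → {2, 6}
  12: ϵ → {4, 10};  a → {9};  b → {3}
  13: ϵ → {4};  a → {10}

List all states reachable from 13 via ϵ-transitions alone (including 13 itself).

Start with {13}.
From 13 via ϵ: add 4.
From 4 via ϵ: add 11.
From 11 via ϵ: add 2, 6.
From 2 via ϵ: add 0.
No new states can be added; the closed set is {0, 2, 4, 6, 11, 13}.

{0, 2, 4, 6, 11, 13}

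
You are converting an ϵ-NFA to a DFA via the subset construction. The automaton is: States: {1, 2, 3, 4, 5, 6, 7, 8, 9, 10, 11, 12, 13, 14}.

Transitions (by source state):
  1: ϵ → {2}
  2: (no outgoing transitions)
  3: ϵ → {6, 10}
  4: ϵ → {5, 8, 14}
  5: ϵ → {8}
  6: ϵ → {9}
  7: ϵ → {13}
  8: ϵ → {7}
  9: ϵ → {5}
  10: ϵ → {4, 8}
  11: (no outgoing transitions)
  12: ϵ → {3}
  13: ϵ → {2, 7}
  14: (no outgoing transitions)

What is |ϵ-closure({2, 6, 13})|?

Start with {2, 6, 13}.
From 6 via ϵ: add 9.
From 13 via ϵ: add 7.
From 9 via ϵ: add 5.
From 5 via ϵ: add 8.
ϵ-closure = {2, 5, 6, 7, 8, 9, 13}, which has 7 states.

7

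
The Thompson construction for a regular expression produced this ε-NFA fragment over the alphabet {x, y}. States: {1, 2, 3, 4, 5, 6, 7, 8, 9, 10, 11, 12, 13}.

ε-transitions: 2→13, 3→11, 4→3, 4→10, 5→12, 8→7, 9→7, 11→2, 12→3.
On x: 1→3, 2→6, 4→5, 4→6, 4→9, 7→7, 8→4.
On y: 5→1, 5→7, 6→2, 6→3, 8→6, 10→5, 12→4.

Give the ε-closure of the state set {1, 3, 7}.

Start with {1, 3, 7}.
From 3 via ε: add 11.
From 11 via ε: add 2.
From 2 via ε: add 13.
No new states can be added; the closed set is {1, 2, 3, 7, 11, 13}.

{1, 2, 3, 7, 11, 13}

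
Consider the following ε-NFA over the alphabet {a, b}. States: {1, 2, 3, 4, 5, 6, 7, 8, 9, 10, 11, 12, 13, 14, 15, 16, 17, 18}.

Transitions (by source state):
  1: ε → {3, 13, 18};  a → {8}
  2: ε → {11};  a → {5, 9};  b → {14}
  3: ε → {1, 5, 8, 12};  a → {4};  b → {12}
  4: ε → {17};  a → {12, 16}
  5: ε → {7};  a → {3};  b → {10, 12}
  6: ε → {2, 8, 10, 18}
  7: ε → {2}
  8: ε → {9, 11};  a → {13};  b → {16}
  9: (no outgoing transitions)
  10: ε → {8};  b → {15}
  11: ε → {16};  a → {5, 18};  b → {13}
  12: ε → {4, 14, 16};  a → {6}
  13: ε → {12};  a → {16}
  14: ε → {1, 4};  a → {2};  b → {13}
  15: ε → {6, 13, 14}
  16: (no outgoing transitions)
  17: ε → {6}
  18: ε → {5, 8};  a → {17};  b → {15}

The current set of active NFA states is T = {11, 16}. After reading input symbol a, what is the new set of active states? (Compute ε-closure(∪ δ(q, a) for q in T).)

11 on a → {5, 18}.
No a-transition from 16.
Union after reading a: {5, 18}.
Now take the ε-closure:
From 5 via ε: add 7.
From 18 via ε: add 8.
From 7 via ε: add 2.
From 8 via ε: add 9, 11.
From 11 via ε: add 16.
No new states can be added; the closed set is {2, 5, 7, 8, 9, 11, 16, 18}.

{2, 5, 7, 8, 9, 11, 16, 18}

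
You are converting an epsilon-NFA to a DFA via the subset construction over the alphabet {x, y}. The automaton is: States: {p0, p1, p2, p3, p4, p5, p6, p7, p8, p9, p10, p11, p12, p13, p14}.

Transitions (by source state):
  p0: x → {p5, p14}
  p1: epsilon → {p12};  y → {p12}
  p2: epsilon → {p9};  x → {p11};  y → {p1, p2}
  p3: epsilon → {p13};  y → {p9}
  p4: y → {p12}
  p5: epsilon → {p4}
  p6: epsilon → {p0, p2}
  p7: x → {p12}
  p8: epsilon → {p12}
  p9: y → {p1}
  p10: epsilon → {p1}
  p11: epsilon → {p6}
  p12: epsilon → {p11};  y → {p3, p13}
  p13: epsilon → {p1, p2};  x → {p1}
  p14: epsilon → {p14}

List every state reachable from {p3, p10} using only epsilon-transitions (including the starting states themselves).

{p0, p1, p2, p3, p6, p9, p10, p11, p12, p13}

Start with {p3, p10}.
From p3 via epsilon: add p13.
From p10 via epsilon: add p1.
From p1 via epsilon: add p12.
From p13 via epsilon: add p2.
From p2 via epsilon: add p9.
From p12 via epsilon: add p11.
From p11 via epsilon: add p6.
From p6 via epsilon: add p0.
No new states can be added; the closed set is {p0, p1, p2, p3, p6, p9, p10, p11, p12, p13}.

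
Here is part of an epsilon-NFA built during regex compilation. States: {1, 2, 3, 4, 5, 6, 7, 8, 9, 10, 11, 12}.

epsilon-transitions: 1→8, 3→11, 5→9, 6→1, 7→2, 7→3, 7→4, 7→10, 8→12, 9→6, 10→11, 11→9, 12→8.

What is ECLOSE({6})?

{1, 6, 8, 12}

Start with {6}.
From 6 via epsilon: add 1.
From 1 via epsilon: add 8.
From 8 via epsilon: add 12.
No new states can be added; the closed set is {1, 6, 8, 12}.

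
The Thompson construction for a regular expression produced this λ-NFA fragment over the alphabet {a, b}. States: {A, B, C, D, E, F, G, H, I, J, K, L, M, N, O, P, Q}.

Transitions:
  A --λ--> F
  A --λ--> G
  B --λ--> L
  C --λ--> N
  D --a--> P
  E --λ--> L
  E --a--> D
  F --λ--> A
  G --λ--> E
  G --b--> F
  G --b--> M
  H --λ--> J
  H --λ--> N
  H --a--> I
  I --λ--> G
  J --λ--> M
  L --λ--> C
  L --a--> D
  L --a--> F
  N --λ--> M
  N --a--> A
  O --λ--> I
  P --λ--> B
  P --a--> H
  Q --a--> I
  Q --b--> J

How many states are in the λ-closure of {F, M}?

Start with {F, M}.
From F via λ: add A.
From A via λ: add G.
From G via λ: add E.
From E via λ: add L.
From L via λ: add C.
From C via λ: add N.
λ-closure = {A, C, E, F, G, L, M, N}, which has 8 states.

8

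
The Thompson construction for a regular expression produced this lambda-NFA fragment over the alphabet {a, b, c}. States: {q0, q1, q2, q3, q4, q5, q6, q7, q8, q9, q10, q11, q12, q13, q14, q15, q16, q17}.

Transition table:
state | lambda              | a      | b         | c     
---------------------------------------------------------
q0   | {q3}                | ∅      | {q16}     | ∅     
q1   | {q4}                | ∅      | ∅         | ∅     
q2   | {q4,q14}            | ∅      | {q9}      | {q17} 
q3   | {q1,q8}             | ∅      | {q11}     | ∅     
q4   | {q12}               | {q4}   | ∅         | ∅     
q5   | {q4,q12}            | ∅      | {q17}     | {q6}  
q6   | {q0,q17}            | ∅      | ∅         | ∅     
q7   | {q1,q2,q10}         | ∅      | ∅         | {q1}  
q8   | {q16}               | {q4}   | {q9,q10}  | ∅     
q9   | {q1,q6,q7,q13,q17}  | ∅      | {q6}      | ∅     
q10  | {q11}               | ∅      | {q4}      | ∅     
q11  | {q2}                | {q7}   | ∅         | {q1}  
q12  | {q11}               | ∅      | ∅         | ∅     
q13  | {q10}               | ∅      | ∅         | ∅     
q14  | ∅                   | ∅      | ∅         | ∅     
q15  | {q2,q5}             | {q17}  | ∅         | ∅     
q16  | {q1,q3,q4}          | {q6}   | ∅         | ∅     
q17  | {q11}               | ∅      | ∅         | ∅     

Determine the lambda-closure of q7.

Start with {q7}.
From q7 via lambda: add q1, q2, q10.
From q1 via lambda: add q4.
From q2 via lambda: add q14.
From q10 via lambda: add q11.
From q4 via lambda: add q12.
No new states can be added; the closed set is {q1, q2, q4, q7, q10, q11, q12, q14}.

{q1, q2, q4, q7, q10, q11, q12, q14}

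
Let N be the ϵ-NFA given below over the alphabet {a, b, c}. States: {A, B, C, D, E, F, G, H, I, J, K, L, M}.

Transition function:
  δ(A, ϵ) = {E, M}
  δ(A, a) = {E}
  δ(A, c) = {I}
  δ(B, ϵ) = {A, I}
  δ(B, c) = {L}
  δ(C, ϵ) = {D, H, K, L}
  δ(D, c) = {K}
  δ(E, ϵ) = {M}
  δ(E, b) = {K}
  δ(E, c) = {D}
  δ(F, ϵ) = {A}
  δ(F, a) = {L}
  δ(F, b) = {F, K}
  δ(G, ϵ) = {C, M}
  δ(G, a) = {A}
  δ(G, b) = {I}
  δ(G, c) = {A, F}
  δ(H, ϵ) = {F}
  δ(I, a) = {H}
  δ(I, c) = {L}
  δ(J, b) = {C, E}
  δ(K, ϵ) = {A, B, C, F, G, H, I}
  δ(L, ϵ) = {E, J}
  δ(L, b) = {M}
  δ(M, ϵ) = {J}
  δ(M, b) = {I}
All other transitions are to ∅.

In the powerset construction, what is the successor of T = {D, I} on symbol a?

{A, E, F, H, J, M}

I on a → {H}.
No a-transition from D.
Union after reading a: {H}.
Now take the ϵ-closure:
From H via ϵ: add F.
From F via ϵ: add A.
From A via ϵ: add E, M.
From M via ϵ: add J.
No new states can be added; the closed set is {A, E, F, H, J, M}.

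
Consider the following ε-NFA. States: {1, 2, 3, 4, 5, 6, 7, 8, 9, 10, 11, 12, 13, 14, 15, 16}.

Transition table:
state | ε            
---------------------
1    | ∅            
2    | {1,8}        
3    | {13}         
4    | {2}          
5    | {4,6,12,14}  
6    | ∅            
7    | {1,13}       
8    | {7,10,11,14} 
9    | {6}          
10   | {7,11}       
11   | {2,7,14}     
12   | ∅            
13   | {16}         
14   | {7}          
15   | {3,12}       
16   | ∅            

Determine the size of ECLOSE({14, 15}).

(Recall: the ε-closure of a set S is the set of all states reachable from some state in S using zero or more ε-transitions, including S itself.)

8

Start with {14, 15}.
From 14 via ε: add 7.
From 15 via ε: add 3, 12.
From 3 via ε: add 13.
From 7 via ε: add 1.
From 13 via ε: add 16.
ε-closure = {1, 3, 7, 12, 13, 14, 15, 16}, which has 8 states.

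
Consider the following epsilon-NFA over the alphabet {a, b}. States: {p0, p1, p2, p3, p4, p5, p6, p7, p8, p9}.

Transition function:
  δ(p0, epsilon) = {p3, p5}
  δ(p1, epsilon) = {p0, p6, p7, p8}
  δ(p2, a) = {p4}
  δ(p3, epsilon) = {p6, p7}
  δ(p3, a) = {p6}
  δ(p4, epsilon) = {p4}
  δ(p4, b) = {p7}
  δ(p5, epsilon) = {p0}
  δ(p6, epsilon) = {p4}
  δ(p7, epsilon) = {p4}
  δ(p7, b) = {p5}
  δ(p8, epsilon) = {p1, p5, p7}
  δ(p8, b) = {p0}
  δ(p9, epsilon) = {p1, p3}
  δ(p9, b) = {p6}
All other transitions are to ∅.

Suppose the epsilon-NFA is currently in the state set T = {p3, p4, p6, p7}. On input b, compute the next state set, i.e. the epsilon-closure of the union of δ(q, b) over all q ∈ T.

{p0, p3, p4, p5, p6, p7}

p4 on b → {p7}.
p7 on b → {p5}.
No b-transition from p3, p6.
Union after reading b: {p5, p7}.
Now take the epsilon-closure:
From p5 via epsilon: add p0.
From p7 via epsilon: add p4.
From p0 via epsilon: add p3.
From p3 via epsilon: add p6.
No new states can be added; the closed set is {p0, p3, p4, p5, p6, p7}.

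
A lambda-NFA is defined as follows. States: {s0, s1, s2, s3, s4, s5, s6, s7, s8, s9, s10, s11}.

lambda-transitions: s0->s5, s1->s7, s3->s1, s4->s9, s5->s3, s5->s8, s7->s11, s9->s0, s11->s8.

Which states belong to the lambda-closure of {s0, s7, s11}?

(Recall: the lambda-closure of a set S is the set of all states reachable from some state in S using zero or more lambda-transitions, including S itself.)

{s0, s1, s3, s5, s7, s8, s11}

Start with {s0, s7, s11}.
From s0 via lambda: add s5.
From s11 via lambda: add s8.
From s5 via lambda: add s3.
From s3 via lambda: add s1.
No new states can be added; the closed set is {s0, s1, s3, s5, s7, s8, s11}.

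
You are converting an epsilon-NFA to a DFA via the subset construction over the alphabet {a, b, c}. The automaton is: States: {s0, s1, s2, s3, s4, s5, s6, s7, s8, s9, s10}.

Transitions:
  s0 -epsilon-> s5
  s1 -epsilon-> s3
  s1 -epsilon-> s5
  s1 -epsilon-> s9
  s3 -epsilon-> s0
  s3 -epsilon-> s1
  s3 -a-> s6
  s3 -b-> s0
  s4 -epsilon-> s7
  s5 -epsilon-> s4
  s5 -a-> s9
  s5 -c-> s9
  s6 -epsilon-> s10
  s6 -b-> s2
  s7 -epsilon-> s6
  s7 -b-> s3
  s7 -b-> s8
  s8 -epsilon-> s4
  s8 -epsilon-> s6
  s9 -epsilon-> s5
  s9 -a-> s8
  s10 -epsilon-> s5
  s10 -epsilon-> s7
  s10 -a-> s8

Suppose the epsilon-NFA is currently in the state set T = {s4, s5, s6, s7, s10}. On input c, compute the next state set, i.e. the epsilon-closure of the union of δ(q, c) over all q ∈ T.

s5 on c → {s9}.
No c-transition from s4, s6, s7, s10.
Union after reading c: {s9}.
Now take the epsilon-closure:
From s9 via epsilon: add s5.
From s5 via epsilon: add s4.
From s4 via epsilon: add s7.
From s7 via epsilon: add s6.
From s6 via epsilon: add s10.
No new states can be added; the closed set is {s4, s5, s6, s7, s9, s10}.

{s4, s5, s6, s7, s9, s10}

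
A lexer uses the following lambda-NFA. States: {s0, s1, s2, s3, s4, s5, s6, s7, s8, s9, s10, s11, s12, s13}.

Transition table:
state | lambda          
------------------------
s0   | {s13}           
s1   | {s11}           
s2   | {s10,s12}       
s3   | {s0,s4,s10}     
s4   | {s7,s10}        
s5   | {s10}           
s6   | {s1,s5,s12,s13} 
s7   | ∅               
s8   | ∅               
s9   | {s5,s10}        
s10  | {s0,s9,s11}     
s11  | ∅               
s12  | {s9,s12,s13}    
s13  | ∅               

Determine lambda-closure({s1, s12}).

{s0, s1, s5, s9, s10, s11, s12, s13}

Start with {s1, s12}.
From s1 via lambda: add s11.
From s12 via lambda: add s9, s13.
From s9 via lambda: add s5, s10.
From s10 via lambda: add s0.
No new states can be added; the closed set is {s0, s1, s5, s9, s10, s11, s12, s13}.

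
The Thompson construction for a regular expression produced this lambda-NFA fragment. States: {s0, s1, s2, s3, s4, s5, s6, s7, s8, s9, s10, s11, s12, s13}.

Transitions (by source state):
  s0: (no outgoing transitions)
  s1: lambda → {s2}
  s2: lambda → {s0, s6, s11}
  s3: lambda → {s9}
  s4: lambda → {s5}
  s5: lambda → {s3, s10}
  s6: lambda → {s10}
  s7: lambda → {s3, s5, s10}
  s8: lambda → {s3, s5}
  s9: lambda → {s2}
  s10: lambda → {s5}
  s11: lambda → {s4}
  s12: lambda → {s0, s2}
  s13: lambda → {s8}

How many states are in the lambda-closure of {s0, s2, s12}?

Start with {s0, s2, s12}.
From s2 via lambda: add s6, s11.
From s6 via lambda: add s10.
From s11 via lambda: add s4.
From s4 via lambda: add s5.
From s5 via lambda: add s3.
From s3 via lambda: add s9.
lambda-closure = {s0, s2, s3, s4, s5, s6, s9, s10, s11, s12}, which has 10 states.

10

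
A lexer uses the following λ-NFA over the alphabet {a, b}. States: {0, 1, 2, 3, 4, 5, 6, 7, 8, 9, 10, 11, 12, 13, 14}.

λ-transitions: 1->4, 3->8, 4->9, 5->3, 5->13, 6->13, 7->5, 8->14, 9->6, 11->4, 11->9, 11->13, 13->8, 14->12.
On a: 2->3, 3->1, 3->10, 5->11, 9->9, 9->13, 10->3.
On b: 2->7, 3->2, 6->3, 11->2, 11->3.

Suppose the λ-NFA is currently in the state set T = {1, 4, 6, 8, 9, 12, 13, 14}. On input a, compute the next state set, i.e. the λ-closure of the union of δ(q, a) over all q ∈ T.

{6, 8, 9, 12, 13, 14}

9 on a → {9, 13}.
No a-transition from 1, 4, 6, 8, 12, 13, 14.
Union after reading a: {9, 13}.
Now take the λ-closure:
From 9 via λ: add 6.
From 13 via λ: add 8.
From 8 via λ: add 14.
From 14 via λ: add 12.
No new states can be added; the closed set is {6, 8, 9, 12, 13, 14}.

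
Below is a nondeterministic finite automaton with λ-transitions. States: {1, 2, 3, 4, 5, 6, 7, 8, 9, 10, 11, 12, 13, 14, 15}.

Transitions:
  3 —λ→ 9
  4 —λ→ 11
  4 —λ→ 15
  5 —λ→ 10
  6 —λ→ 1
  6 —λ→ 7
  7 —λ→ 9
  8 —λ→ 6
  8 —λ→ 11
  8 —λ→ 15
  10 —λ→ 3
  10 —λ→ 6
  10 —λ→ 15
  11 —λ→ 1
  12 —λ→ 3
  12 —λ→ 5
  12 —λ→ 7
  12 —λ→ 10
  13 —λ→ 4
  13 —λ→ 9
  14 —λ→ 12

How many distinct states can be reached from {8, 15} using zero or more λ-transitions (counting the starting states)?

Start with {8, 15}.
From 8 via λ: add 6, 11.
From 6 via λ: add 1, 7.
From 7 via λ: add 9.
λ-closure = {1, 6, 7, 8, 9, 11, 15}, which has 7 states.

7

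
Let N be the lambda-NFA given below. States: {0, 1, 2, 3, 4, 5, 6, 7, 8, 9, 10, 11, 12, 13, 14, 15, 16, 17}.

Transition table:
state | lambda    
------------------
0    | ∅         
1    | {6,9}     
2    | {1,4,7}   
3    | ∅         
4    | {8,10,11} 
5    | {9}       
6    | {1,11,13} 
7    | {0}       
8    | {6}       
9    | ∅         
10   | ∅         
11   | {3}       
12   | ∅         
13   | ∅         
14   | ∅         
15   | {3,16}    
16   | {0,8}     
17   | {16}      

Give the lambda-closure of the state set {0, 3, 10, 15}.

{0, 1, 3, 6, 8, 9, 10, 11, 13, 15, 16}

Start with {0, 3, 10, 15}.
From 15 via lambda: add 16.
From 16 via lambda: add 8.
From 8 via lambda: add 6.
From 6 via lambda: add 1, 11, 13.
From 1 via lambda: add 9.
No new states can be added; the closed set is {0, 1, 3, 6, 8, 9, 10, 11, 13, 15, 16}.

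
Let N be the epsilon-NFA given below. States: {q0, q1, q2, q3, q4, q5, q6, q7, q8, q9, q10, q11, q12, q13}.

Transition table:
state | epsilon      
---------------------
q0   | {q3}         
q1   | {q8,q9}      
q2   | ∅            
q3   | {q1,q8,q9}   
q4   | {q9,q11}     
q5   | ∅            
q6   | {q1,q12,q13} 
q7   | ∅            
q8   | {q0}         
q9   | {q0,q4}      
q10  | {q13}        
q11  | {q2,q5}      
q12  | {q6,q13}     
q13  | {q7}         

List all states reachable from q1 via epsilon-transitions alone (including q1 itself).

Start with {q1}.
From q1 via epsilon: add q8, q9.
From q8 via epsilon: add q0.
From q9 via epsilon: add q4.
From q0 via epsilon: add q3.
From q4 via epsilon: add q11.
From q11 via epsilon: add q2, q5.
No new states can be added; the closed set is {q0, q1, q2, q3, q4, q5, q8, q9, q11}.

{q0, q1, q2, q3, q4, q5, q8, q9, q11}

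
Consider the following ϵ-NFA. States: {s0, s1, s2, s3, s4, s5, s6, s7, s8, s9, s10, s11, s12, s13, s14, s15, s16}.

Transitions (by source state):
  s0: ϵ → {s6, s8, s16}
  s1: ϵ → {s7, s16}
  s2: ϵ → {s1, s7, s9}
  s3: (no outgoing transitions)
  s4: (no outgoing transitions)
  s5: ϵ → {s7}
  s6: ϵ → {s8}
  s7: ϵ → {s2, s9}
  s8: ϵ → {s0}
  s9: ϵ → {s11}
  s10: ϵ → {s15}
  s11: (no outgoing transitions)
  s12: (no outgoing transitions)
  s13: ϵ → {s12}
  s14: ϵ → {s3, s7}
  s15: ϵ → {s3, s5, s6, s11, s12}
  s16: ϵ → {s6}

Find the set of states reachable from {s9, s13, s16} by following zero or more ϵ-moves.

Start with {s9, s13, s16}.
From s9 via ϵ: add s11.
From s13 via ϵ: add s12.
From s16 via ϵ: add s6.
From s6 via ϵ: add s8.
From s8 via ϵ: add s0.
No new states can be added; the closed set is {s0, s6, s8, s9, s11, s12, s13, s16}.

{s0, s6, s8, s9, s11, s12, s13, s16}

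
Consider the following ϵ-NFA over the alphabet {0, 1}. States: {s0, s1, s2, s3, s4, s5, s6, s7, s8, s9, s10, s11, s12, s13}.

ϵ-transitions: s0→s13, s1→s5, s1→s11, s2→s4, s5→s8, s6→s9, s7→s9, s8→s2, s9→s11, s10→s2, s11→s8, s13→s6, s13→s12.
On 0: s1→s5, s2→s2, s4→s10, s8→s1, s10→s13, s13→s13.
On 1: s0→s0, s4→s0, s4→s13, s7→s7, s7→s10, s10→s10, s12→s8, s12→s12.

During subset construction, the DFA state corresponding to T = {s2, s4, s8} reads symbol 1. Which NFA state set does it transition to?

s4 on 1 → {s0, s13}.
No 1-transition from s2, s8.
Union after reading 1: {s0, s13}.
Now take the ϵ-closure:
From s13 via ϵ: add s6, s12.
From s6 via ϵ: add s9.
From s9 via ϵ: add s11.
From s11 via ϵ: add s8.
From s8 via ϵ: add s2.
From s2 via ϵ: add s4.
No new states can be added; the closed set is {s0, s2, s4, s6, s8, s9, s11, s12, s13}.

{s0, s2, s4, s6, s8, s9, s11, s12, s13}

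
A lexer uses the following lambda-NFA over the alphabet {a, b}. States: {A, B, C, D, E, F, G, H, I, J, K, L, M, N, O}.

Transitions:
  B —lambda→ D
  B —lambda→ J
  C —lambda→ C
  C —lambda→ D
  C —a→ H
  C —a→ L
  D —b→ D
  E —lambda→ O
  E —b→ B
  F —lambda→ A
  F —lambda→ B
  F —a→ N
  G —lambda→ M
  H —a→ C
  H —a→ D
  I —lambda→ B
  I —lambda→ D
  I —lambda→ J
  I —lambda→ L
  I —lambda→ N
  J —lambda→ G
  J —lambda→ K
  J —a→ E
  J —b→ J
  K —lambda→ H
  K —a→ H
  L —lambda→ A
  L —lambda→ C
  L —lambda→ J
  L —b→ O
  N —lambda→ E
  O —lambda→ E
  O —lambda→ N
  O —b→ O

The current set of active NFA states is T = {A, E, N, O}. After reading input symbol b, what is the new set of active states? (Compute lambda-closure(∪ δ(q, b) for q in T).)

{B, D, E, G, H, J, K, M, N, O}

E on b → {B}.
O on b → {O}.
No b-transition from A, N.
Union after reading b: {B, O}.
Now take the lambda-closure:
From B via lambda: add D, J.
From O via lambda: add E, N.
From J via lambda: add G, K.
From G via lambda: add M.
From K via lambda: add H.
No new states can be added; the closed set is {B, D, E, G, H, J, K, M, N, O}.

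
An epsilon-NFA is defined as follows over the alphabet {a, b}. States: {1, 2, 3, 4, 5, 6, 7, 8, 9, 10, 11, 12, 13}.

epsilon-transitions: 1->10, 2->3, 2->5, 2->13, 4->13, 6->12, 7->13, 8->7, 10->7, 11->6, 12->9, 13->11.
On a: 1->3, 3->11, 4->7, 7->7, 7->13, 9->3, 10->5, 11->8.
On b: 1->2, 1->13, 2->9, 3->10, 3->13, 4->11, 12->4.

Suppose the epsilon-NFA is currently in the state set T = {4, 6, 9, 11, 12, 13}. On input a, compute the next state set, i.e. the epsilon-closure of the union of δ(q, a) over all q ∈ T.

4 on a → {7}.
9 on a → {3}.
11 on a → {8}.
No a-transition from 6, 12, 13.
Union after reading a: {3, 7, 8}.
Now take the epsilon-closure:
From 7 via epsilon: add 13.
From 13 via epsilon: add 11.
From 11 via epsilon: add 6.
From 6 via epsilon: add 12.
From 12 via epsilon: add 9.
No new states can be added; the closed set is {3, 6, 7, 8, 9, 11, 12, 13}.

{3, 6, 7, 8, 9, 11, 12, 13}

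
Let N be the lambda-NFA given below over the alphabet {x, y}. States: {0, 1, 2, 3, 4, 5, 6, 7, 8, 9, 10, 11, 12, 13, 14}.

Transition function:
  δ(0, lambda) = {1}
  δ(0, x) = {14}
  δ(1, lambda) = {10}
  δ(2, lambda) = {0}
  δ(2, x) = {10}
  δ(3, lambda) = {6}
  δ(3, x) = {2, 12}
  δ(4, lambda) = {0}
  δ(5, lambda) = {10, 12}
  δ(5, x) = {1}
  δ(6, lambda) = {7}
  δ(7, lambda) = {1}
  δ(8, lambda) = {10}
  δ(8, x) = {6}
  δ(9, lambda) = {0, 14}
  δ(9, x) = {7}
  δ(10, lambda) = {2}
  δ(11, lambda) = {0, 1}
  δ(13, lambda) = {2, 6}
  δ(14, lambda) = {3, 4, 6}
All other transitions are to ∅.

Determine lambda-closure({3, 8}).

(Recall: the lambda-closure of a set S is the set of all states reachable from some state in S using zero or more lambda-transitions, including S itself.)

Start with {3, 8}.
From 3 via lambda: add 6.
From 8 via lambda: add 10.
From 6 via lambda: add 7.
From 10 via lambda: add 2.
From 2 via lambda: add 0.
From 7 via lambda: add 1.
No new states can be added; the closed set is {0, 1, 2, 3, 6, 7, 8, 10}.

{0, 1, 2, 3, 6, 7, 8, 10}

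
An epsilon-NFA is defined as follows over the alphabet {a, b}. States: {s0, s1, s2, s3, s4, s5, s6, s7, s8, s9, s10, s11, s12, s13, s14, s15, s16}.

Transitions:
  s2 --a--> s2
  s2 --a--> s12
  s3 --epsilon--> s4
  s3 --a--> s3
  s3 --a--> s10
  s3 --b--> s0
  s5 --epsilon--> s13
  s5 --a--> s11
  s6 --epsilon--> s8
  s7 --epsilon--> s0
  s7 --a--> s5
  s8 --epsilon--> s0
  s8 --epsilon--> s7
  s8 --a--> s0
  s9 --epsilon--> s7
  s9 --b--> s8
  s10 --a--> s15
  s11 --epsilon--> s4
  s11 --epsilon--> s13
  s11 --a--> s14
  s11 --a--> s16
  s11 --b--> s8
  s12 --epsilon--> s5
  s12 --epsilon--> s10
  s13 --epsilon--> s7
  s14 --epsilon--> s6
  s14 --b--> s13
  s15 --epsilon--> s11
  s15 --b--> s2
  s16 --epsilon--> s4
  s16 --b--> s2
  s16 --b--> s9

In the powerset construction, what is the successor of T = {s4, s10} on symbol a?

{s0, s4, s7, s11, s13, s15}

s10 on a → {s15}.
No a-transition from s4.
Union after reading a: {s15}.
Now take the epsilon-closure:
From s15 via epsilon: add s11.
From s11 via epsilon: add s4, s13.
From s13 via epsilon: add s7.
From s7 via epsilon: add s0.
No new states can be added; the closed set is {s0, s4, s7, s11, s13, s15}.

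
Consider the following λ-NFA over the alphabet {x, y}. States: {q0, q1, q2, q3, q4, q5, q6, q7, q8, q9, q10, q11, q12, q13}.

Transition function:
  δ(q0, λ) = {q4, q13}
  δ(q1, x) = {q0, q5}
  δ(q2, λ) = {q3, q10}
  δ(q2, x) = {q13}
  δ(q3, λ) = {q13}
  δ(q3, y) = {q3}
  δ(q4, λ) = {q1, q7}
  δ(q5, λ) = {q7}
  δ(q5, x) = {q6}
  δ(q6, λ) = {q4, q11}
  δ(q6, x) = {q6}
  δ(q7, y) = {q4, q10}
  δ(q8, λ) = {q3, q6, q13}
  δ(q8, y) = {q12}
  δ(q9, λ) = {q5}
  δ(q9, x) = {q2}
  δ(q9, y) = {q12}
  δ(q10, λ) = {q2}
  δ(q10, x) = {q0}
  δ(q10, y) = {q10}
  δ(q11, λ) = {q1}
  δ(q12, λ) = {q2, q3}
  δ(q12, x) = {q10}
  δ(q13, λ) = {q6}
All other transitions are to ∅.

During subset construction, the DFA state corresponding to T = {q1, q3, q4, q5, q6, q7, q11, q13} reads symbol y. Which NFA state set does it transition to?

{q1, q2, q3, q4, q6, q7, q10, q11, q13}

q3 on y → {q3}.
q7 on y → {q4, q10}.
No y-transition from q1, q4, q5, q6, q11, q13.
Union after reading y: {q3, q4, q10}.
Now take the λ-closure:
From q3 via λ: add q13.
From q4 via λ: add q1, q7.
From q10 via λ: add q2.
From q13 via λ: add q6.
From q6 via λ: add q11.
No new states can be added; the closed set is {q1, q2, q3, q4, q6, q7, q10, q11, q13}.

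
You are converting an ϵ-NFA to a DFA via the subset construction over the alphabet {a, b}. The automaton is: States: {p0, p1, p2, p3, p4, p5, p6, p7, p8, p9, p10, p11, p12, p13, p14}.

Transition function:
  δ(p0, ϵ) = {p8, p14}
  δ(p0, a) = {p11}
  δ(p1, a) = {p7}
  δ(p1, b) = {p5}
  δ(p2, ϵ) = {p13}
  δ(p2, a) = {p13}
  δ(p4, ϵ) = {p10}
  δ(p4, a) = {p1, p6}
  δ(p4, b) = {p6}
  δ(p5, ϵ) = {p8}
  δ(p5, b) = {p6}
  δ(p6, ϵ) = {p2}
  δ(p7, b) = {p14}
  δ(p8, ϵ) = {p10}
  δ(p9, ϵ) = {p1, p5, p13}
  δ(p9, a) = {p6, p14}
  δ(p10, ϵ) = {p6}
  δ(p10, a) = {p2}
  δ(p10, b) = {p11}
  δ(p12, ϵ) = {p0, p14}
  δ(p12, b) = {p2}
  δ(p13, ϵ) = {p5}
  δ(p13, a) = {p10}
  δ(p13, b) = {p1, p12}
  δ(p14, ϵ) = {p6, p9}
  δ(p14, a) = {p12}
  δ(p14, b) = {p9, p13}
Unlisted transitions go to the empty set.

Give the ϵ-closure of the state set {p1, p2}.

{p1, p2, p5, p6, p8, p10, p13}

Start with {p1, p2}.
From p2 via ϵ: add p13.
From p13 via ϵ: add p5.
From p5 via ϵ: add p8.
From p8 via ϵ: add p10.
From p10 via ϵ: add p6.
No new states can be added; the closed set is {p1, p2, p5, p6, p8, p10, p13}.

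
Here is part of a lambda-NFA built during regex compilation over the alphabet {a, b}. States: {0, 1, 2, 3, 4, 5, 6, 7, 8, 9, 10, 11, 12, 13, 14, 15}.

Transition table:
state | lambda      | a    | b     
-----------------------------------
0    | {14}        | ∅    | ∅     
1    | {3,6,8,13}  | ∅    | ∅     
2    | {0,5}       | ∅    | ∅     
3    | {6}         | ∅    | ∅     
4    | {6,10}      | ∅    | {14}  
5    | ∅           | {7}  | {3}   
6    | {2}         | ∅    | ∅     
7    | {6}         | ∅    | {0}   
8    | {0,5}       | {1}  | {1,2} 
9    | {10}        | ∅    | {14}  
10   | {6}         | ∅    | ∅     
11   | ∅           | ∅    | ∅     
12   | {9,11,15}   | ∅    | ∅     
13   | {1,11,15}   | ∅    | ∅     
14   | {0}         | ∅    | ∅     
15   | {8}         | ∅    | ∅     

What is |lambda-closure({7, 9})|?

8

Start with {7, 9}.
From 7 via lambda: add 6.
From 9 via lambda: add 10.
From 6 via lambda: add 2.
From 2 via lambda: add 0, 5.
From 0 via lambda: add 14.
lambda-closure = {0, 2, 5, 6, 7, 9, 10, 14}, which has 8 states.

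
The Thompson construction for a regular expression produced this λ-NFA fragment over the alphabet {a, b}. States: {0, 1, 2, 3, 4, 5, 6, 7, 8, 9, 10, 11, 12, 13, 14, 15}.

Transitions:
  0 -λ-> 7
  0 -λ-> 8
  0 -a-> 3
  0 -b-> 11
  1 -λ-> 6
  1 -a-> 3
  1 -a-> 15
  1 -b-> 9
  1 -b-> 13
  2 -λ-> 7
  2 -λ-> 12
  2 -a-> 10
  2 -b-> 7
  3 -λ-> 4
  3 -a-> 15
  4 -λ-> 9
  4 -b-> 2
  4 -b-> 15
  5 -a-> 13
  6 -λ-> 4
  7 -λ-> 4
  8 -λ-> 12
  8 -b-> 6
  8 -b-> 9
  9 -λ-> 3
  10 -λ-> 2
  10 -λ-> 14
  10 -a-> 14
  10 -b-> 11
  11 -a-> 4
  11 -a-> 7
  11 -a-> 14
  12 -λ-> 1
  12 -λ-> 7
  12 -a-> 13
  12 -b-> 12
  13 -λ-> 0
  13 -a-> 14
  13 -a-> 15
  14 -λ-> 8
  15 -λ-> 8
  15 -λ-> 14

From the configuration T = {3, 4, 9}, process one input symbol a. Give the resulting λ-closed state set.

3 on a → {15}.
No a-transition from 4, 9.
Union after reading a: {15}.
Now take the λ-closure:
From 15 via λ: add 8, 14.
From 8 via λ: add 12.
From 12 via λ: add 1, 7.
From 1 via λ: add 6.
From 7 via λ: add 4.
From 4 via λ: add 9.
From 9 via λ: add 3.
No new states can be added; the closed set is {1, 3, 4, 6, 7, 8, 9, 12, 14, 15}.

{1, 3, 4, 6, 7, 8, 9, 12, 14, 15}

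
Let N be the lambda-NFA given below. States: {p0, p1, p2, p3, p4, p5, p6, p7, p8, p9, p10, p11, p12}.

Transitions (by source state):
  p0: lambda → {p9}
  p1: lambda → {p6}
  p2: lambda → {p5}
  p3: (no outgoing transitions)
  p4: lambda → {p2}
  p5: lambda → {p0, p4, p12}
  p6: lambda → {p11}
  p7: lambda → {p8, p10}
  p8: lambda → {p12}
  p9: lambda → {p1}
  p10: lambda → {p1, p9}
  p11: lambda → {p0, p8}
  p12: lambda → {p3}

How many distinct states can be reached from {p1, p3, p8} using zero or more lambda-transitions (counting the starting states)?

8

Start with {p1, p3, p8}.
From p1 via lambda: add p6.
From p8 via lambda: add p12.
From p6 via lambda: add p11.
From p11 via lambda: add p0.
From p0 via lambda: add p9.
lambda-closure = {p0, p1, p3, p6, p8, p9, p11, p12}, which has 8 states.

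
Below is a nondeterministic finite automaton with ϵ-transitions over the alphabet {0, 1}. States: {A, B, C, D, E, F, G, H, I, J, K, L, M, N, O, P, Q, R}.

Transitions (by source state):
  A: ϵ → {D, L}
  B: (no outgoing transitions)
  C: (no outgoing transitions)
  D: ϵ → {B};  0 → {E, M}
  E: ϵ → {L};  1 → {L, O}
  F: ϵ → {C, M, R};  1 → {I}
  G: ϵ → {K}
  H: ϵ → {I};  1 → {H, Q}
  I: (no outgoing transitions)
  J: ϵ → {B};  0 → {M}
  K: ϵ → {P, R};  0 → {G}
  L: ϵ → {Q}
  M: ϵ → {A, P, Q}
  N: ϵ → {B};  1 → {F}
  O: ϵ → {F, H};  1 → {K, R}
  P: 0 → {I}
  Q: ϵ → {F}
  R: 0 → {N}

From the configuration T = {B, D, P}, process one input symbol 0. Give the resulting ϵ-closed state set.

{A, B, C, D, E, F, I, L, M, P, Q, R}

D on 0 → {E, M}.
P on 0 → {I}.
No 0-transition from B.
Union after reading 0: {E, I, M}.
Now take the ϵ-closure:
From E via ϵ: add L.
From M via ϵ: add A, P, Q.
From A via ϵ: add D.
From Q via ϵ: add F.
From D via ϵ: add B.
From F via ϵ: add C, R.
No new states can be added; the closed set is {A, B, C, D, E, F, I, L, M, P, Q, R}.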